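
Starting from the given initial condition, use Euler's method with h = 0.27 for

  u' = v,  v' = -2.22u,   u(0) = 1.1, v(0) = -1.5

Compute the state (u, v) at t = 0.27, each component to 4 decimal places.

Euler on (u,v): u_{n+1} = u_n + h·u', v_{n+1} = v_n + h·v'.
0.000000: (1.100000, -1.500000); f=(-1.500000, -2.442000) → (0.695000, -2.159340)
(u(0.27), v(0.27)) ≈ (0.6950, -2.1593)

0.6950, -2.1593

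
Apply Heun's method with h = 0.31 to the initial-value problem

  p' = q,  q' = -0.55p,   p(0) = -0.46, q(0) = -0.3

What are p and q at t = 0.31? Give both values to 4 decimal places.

Heun on (p,q): k1 = f(t_n, state_n); k2 = f(t_n + h, state_n + h·k1); state_{n+1} = state_n + (h/2)·(k1 + k2).
0.000000: (-0.460000, -0.300000)
  k1 = (-0.300000, 0.253000)
  predictor → (-0.553000, -0.221570)
  k2 = (-0.221570, 0.304150)
  → (-0.540843, -0.213642)
(p(0.31), q(0.31)) ≈ (-0.5408, -0.2136)

-0.5408, -0.2136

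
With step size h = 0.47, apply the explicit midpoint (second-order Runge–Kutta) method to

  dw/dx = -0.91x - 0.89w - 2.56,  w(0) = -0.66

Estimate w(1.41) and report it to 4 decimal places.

-2.8493

Midpoint: k1 = f(x_n, w_n); k2 = f(x_n + h/2, w_n + (h/2)·k1); w_{n+1} = w_n + h·k2.
x=0.000000, w=-0.660000:
  k1 = f(0.000000, -0.660000) = -1.972600
  k2 = f(0.235000, -1.123561) = -1.773881
  w ← -0.660000 + 0.47·(-1.773881) = -1.493724
x=0.470000, w=-1.493724:
  k1 = f(0.470000, -1.493724) = -1.658286
  k2 = f(0.705000, -1.883421) = -1.525305
  w ← -1.493724 + 0.47·(-1.525305) = -2.210617
x=0.940000, w=-2.210617:
  k1 = f(0.940000, -2.210617) = -1.447951
  k2 = f(1.175000, -2.550886) = -1.358962
  w ← -2.210617 + 0.47·(-1.358962) = -2.849329
w(1.41) ≈ -2.8493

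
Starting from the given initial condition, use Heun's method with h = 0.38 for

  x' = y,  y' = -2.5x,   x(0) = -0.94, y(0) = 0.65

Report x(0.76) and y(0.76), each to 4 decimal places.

0.1129, 1.6655

Heun on (x,y): k1 = f(t_n, state_n); k2 = f(t_n + h, state_n + h·k1); state_{n+1} = state_n + (h/2)·(k1 + k2).
0.000000: (-0.940000, 0.650000)
  k1 = (0.650000, 2.350000)
  predictor → (-0.693000, 1.543000)
  k2 = (1.543000, 1.732500)
  → (-0.523330, 1.425675)
0.380000: (-0.523330, 1.425675)
  k1 = (1.425675, 1.308325)
  predictor → (0.018427, 1.922838)
  k2 = (1.922838, -0.046066)
  → (0.112888, 1.665504)
(x(0.76), y(0.76)) ≈ (0.1129, 1.6655)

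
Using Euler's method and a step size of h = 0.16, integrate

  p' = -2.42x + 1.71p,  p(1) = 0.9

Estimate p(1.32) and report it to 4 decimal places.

Euler: p_{n+1} = p_n + h·f(x_n, p_n).
x=1.000000, p=0.900000: f=-0.881000 → p ← 0.900000 + 0.16·(-0.881000) = 0.759040
x=1.160000, p=0.759040: f=-1.509242 → p ← 0.759040 + 0.16·(-1.509242) = 0.517561
p(1.32) ≈ 0.5176

0.5176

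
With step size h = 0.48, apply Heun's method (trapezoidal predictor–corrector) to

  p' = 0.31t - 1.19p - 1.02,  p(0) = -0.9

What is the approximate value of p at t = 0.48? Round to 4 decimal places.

-0.8468

Heun: k1 = f(t_n, p_n); k2 = f(t_n + h, p_n + h·k1); p_{n+1} = p_n + (h/2)·(k1 + k2).
t=0.000000, p=-0.900000:
  k1 = f(0.000000, -0.900000) = 0.051000
  k2 = f(0.480000, -0.875520) = 0.170669
  p ← -0.900000 + (0.48/2)·(0.051000 + 0.170669) = -0.846799
p(0.48) ≈ -0.8468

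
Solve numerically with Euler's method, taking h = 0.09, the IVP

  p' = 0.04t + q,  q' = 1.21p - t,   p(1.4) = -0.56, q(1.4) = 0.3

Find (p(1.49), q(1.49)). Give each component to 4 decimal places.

Euler on (p,q): p_{n+1} = p_n + h·p', q_{n+1} = q_n + h·q'.
1.400000: (-0.560000, 0.300000); f=(0.356000, -2.077600) → (-0.527960, 0.113016)
(p(1.49), q(1.49)) ≈ (-0.5280, 0.1130)

-0.5280, 0.1130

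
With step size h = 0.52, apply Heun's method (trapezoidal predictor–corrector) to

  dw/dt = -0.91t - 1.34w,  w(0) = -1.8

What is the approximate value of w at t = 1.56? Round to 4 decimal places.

Heun: k1 = f(t_n, w_n); k2 = f(t_n + h, w_n + h·k1); w_{n+1} = w_n + (h/2)·(k1 + k2).
t=0.000000, w=-1.800000:
  k1 = f(0.000000, -1.800000) = 2.412000
  k2 = f(0.520000, -0.545760) = 0.258118
  w ← -1.800000 + (0.52/2)·(2.412000 + 0.258118) = -1.105769
t=0.520000, w=-1.105769:
  k1 = f(0.520000, -1.105769) = 1.008531
  k2 = f(1.040000, -0.581333) = -0.167413
  w ← -1.105769 + (0.52/2)·(1.008531 + (-0.167413)) = -0.887079
t=1.040000, w=-0.887079:
  k1 = f(1.040000, -0.887079) = 0.242285
  k2 = f(1.560000, -0.761090) = -0.399739
  w ← -0.887079 + (0.52/2)·(0.242285 + (-0.399739)) = -0.928017
w(1.56) ≈ -0.9280

-0.9280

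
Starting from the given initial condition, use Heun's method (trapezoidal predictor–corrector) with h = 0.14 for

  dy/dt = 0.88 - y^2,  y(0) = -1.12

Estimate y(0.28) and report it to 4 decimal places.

Heun: k1 = f(t_n, y_n); k2 = f(t_n + h, y_n + h·k1); y_{n+1} = y_n + (h/2)·(k1 + k2).
t=0.000000, y=-1.120000:
  k1 = f(0.000000, -1.120000) = -0.374400
  k2 = f(0.140000, -1.172416) = -0.494559
  y ← -1.120000 + (0.14/2)·(-0.374400 + (-0.494559)) = -1.180827
t=0.140000, y=-1.180827:
  k1 = f(0.140000, -1.180827) = -0.514353
  k2 = f(0.280000, -1.252837) = -0.689599
  y ← -1.180827 + (0.14/2)·(-0.514353 + (-0.689599)) = -1.265104
y(0.28) ≈ -1.2651

-1.2651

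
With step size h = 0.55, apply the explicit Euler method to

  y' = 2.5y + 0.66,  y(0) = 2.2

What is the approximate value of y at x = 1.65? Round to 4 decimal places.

32.7449

Euler: y_{n+1} = y_n + h·f(x_n, y_n).
x=0.000000, y=2.200000: f=6.160000 → y ← 2.200000 + 0.55·6.160000 = 5.588000
x=0.550000, y=5.588000: f=14.630000 → y ← 5.588000 + 0.55·14.630000 = 13.634500
x=1.100000, y=13.634500: f=34.746250 → y ← 13.634500 + 0.55·34.746250 = 32.744938
y(1.65) ≈ 32.7449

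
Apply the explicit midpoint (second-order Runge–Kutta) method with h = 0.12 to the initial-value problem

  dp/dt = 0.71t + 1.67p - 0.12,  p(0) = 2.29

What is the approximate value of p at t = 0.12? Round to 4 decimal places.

Midpoint: k1 = f(t_n, p_n); k2 = f(t_n + h/2, p_n + (h/2)·k1); p_{n+1} = p_n + h·k2.
t=0.000000, p=2.290000:
  k1 = f(0.000000, 2.290000) = 3.704300
  k2 = f(0.060000, 2.512258) = 4.118071
  p ← 2.290000 + 0.12·4.118071 = 2.784169
p(0.12) ≈ 2.7842

2.7842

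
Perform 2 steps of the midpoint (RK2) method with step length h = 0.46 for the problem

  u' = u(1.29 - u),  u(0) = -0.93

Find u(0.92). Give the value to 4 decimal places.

Midpoint: k1 = f(t_n, u_n); k2 = f(t_n + h/2, u_n + (h/2)·k1); u_{n+1} = u_n + h·k2.
t=0.000000, u=-0.930000:
  k1 = f(0.000000, -0.930000) = -2.064600
  k2 = f(0.230000, -1.404858) = -3.785893
  u ← -0.930000 + 0.46·(-3.785893) = -2.671511
t=0.460000, u=-2.671511:
  k1 = f(0.460000, -2.671511) = -10.583218
  k2 = f(0.690000, -5.105651) = -32.653961
  u ← -2.671511 + 0.46·(-32.653961) = -17.692333
u(0.92) ≈ -17.6923

-17.6923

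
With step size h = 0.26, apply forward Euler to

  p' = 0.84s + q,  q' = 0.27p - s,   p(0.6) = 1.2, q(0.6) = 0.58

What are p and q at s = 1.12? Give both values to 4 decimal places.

Euler on (p,q): p_{n+1} = p_n + h·p', q_{n+1} = q_n + h·q'.
0.600000: (1.200000, 0.580000); f=(1.084000, -0.276000) → (1.481840, 0.508240)
0.860000: (1.481840, 0.508240); f=(1.230640, -0.459903) → (1.801806, 0.388665)
(p(1.12), q(1.12)) ≈ (1.8018, 0.3887)

1.8018, 0.3887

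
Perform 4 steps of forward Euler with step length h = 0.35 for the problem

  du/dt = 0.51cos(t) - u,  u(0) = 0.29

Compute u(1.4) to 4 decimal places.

Euler: u_{n+1} = u_n + h·f(t_n, u_n).
t=0.000000, u=0.290000: f=0.220000 → u ← 0.290000 + 0.35·0.220000 = 0.367000
t=0.350000, u=0.367000: f=0.112080 → u ← 0.367000 + 0.35·0.112080 = 0.406228
t=0.700000, u=0.406228: f=-0.016159 → u ← 0.406228 + 0.35·(-0.016159) = 0.400573
t=1.050000, u=0.400573: f=-0.146811 → u ← 0.400573 + 0.35·(-0.146811) = 0.349189
u(1.4) ≈ 0.3492

0.3492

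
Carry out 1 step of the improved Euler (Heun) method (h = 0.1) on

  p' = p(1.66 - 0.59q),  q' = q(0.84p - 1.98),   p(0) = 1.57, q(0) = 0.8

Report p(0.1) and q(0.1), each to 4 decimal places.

1.7703, 0.7547

Heun on (p,q): k1 = f(x_n, state_n); k2 = f(x_n + h, state_n + h·k1); state_{n+1} = state_n + (h/2)·(k1 + k2).
0.000000: (1.570000, 0.800000)
  k1 = (1.865160, -0.528960)
  predictor → (1.756516, 0.747104)
  k2 = (2.141559, -0.376934)
  → (1.770336, 0.754705)
(p(0.1), q(0.1)) ≈ (1.7703, 0.7547)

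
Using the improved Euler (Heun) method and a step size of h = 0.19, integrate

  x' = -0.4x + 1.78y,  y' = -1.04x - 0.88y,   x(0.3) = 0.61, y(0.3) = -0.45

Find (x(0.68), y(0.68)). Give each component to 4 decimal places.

0.2273, -0.4552

Heun on (x,y): k1 = f(t_n, state_n); k2 = f(t_n + h, state_n + h·k1); state_{n+1} = state_n + (h/2)·(k1 + k2).
0.300000: (0.610000, -0.450000)
  k1 = (-1.045000, -0.238400)
  predictor → (0.411450, -0.495296)
  k2 = (-1.046207, 0.007952)
  → (0.411335, -0.471893)
0.490000: (0.411335, -0.471893)
  k1 = (-1.004503, -0.012523)
  predictor → (0.220480, -0.474272)
  k2 = (-0.932396, 0.188060)
  → (0.227330, -0.455217)
(x(0.68), y(0.68)) ≈ (0.2273, -0.4552)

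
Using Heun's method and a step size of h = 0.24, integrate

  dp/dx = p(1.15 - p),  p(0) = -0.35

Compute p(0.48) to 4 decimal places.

-0.7639

Heun: k1 = f(x_n, p_n); k2 = f(x_n + h, p_n + h·k1); p_{n+1} = p_n + (h/2)·(k1 + k2).
x=0.000000, p=-0.350000:
  k1 = f(0.000000, -0.350000) = -0.525000
  k2 = f(0.240000, -0.476000) = -0.773976
  p ← -0.350000 + (0.24/2)·(-0.525000 + (-0.773976)) = -0.505877
x=0.240000, p=-0.505877:
  k1 = f(0.240000, -0.505877) = -0.837670
  k2 = f(0.480000, -0.706918) = -1.312689
  p ← -0.505877 + (0.24/2)·(-0.837670 + (-1.312689)) = -0.763920
p(0.48) ≈ -0.7639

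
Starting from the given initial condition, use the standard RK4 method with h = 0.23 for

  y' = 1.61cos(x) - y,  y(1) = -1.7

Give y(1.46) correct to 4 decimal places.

RK4: k1 = f(x_n, y_n); k2 = f(x_n + h/2, y_n + (h/2)·k1); k3 = f(x_n + h/2, y_n + (h/2)·k2); k4 = f(x_n + h, y_n + h·k3); y_{n+1} = y_n + (h/6)·(k1 + 2k2 + 2k3 + k4).
x=1.000000, y=-1.700000:
  k1 = f(1.000000, -1.700000) = 2.569887
  k2 = f(1.115000, -1.404463) = 2.113149
  k3 = f(1.115000, -1.456988) = 2.165674
  k4 = f(1.230000, -1.201895) = 1.740018
  y ← -1.700000 + (0.23/6)·(k1 + 2k2 + 2k3 + k4) = -1.206744
x=1.230000, y=-1.206744:
  k1 = f(1.230000, -1.206744) = 1.744867
  k2 = f(1.345000, -1.006084) = 1.366535
  k3 = f(1.345000, -1.049592) = 1.410043
  k4 = f(1.460000, -0.882434) = 1.060451
  y ← -1.206744 + (0.23/6)·(k1 + 2k2 + 2k3 + k4) = -0.886336
y(1.46) ≈ -0.8863

-0.8863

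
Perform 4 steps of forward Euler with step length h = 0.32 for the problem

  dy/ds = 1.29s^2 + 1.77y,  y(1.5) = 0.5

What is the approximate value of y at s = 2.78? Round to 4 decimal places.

Euler: y_{n+1} = y_n + h·f(s_n, y_n).
s=1.500000, y=0.500000: f=3.787500 → y ← 0.500000 + 0.32·3.787500 = 1.712000
s=1.820000, y=1.712000: f=7.303236 → y ← 1.712000 + 0.32·7.303236 = 4.049036
s=2.140000, y=4.049036: f=13.074477 → y ← 4.049036 + 0.32·13.074477 = 8.232868
s=2.460000, y=8.232868: f=22.378741 → y ← 8.232868 + 0.32·22.378741 = 15.394065
y(2.78) ≈ 15.3941

15.3941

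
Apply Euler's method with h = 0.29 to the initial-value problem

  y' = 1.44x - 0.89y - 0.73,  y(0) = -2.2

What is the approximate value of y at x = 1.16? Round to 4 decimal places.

Euler: y_{n+1} = y_n + h·f(x_n, y_n).
x=0.000000, y=-2.200000: f=1.228000 → y ← -2.200000 + 0.29·1.228000 = -1.843880
x=0.290000, y=-1.843880: f=1.328653 → y ← -1.843880 + 0.29·1.328653 = -1.458571
x=0.580000, y=-1.458571: f=1.403328 → y ← -1.458571 + 0.29·1.403328 = -1.051606
x=0.870000, y=-1.051606: f=1.458729 → y ← -1.051606 + 0.29·1.458729 = -0.628574
y(1.16) ≈ -0.6286

-0.6286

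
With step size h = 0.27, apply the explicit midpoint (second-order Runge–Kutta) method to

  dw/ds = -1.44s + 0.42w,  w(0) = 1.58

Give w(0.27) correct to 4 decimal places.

1.7168

Midpoint: k1 = f(s_n, w_n); k2 = f(s_n + h/2, w_n + (h/2)·k1); w_{n+1} = w_n + h·k2.
s=0.000000, w=1.580000:
  k1 = f(0.000000, 1.580000) = 0.663600
  k2 = f(0.135000, 1.669586) = 0.506826
  w ← 1.580000 + 0.27·0.506826 = 1.716843
w(0.27) ≈ 1.7168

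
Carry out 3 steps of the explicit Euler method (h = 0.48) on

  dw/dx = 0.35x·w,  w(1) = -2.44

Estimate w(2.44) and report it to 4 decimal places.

-4.7303

Euler: w_{n+1} = w_n + h·f(x_n, w_n).
x=1.000000, w=-2.440000: f=-0.854000 → w ← -2.440000 + 0.48·(-0.854000) = -2.849920
x=1.480000, w=-2.849920: f=-1.476259 → w ← -2.849920 + 0.48·(-1.476259) = -3.558524
x=1.960000, w=-3.558524: f=-2.441148 → w ← -3.558524 + 0.48·(-2.441148) = -4.730275
w(2.44) ≈ -4.7303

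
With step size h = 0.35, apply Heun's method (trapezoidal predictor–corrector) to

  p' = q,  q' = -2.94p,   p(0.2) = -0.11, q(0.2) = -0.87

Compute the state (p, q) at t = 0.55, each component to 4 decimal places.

Heun on (p,q): k1 = f(t_n, state_n); k2 = f(t_n + h, state_n + h·k1); state_{n+1} = state_n + (h/2)·(k1 + k2).
0.200000: (-0.110000, -0.870000)
  k1 = (-0.870000, 0.323400)
  predictor → (-0.414500, -0.756810)
  k2 = (-0.756810, 1.218630)
  → (-0.394692, -0.600145)
(p(0.55), q(0.55)) ≈ (-0.3947, -0.6001)

-0.3947, -0.6001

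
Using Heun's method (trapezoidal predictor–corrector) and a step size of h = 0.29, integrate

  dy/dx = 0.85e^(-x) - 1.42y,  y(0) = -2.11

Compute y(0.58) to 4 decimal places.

-0.7215

Heun: k1 = f(x_n, y_n); k2 = f(x_n + h, y_n + h·k1); y_{n+1} = y_n + (h/2)·(k1 + k2).
x=0.000000, y=-2.110000:
  k1 = f(0.000000, -2.110000) = 3.846200
  k2 = f(0.290000, -0.994602) = 2.048359
  y ← -2.110000 + (0.29/2)·(3.846200 + 2.048359) = -1.255289
x=0.290000, y=-1.255289:
  k1 = f(0.290000, -1.255289) = 2.418534
  k2 = f(0.580000, -0.553914) = 1.262471
  y ← -1.255289 + (0.29/2)·(2.418534 + 1.262471) = -0.721543
y(0.58) ≈ -0.7215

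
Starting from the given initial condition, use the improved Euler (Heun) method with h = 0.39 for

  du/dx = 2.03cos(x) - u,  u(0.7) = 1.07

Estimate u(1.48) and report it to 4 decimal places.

0.9035

Heun: k1 = f(x_n, u_n); k2 = f(x_n + h, u_n + h·k1); u_{n+1} = u_n + (h/2)·(k1 + k2).
x=0.700000, u=1.070000:
  k1 = f(0.700000, 1.070000) = 0.482630
  k2 = f(1.090000, 1.258226) = -0.319380
  u ← 1.070000 + (0.39/2)·(0.482630 + (-0.319380)) = 1.101834
x=1.090000, u=1.101834:
  k1 = f(1.090000, 1.101834) = -0.162988
  k2 = f(1.480000, 1.038268) = -0.854205
  u ← 1.101834 + (0.39/2)·(-0.162988 + (-0.854205)) = 0.903481
u(1.48) ≈ 0.9035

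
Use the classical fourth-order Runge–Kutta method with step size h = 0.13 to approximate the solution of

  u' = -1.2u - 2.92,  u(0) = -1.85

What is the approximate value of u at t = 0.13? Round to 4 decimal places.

RK4: k1 = f(t_n, u_n); k2 = f(t_n + h/2, u_n + (h/2)·k1); k3 = f(t_n + h/2, u_n + (h/2)·k2); k4 = f(t_n + h, u_n + h·k3); u_{n+1} = u_n + (h/6)·(k1 + 2k2 + 2k3 + k4).
t=0.000000, u=-1.850000:
  k1 = f(0.000000, -1.850000) = -0.700000
  k2 = f(0.065000, -1.895500) = -0.645400
  k3 = f(0.065000, -1.891951) = -0.649659
  k4 = f(0.130000, -1.934456) = -0.598653
  u ← -1.850000 + (0.13/6)·(k1 + 2k2 + 2k3 + k4) = -1.934257
u(0.13) ≈ -1.9343

-1.9343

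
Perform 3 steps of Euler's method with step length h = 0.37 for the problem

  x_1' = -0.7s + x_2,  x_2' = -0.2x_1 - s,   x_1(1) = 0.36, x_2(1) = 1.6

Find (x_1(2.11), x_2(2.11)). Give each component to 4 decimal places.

Euler on (x_1,x_2): x_1_{n+1} = x_1_n + h·x_1', x_2_{n+1} = x_2_n + h·x_2'.
1.000000: (0.360000, 1.600000); f=(0.900000, -1.072000) → (0.693000, 1.203360)
1.370000: (0.693000, 1.203360); f=(0.244360, -1.508600) → (0.783413, 0.645178)
1.740000: (0.783413, 0.645178); f=(-0.572822, -1.896683) → (0.571469, -0.056595)
(x_1(2.11), x_2(2.11)) ≈ (0.5715, -0.0566)

0.5715, -0.0566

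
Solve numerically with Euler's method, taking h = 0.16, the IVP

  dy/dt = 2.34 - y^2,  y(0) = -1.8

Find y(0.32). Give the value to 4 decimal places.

Euler: y_{n+1} = y_n + h·f(t_n, y_n).
t=0.000000, y=-1.800000: f=-0.900000 → y ← -1.800000 + 0.16·(-0.900000) = -1.944000
t=0.160000, y=-1.944000: f=-1.439136 → y ← -1.944000 + 0.16·(-1.439136) = -2.174262
y(0.32) ≈ -2.1743

-2.1743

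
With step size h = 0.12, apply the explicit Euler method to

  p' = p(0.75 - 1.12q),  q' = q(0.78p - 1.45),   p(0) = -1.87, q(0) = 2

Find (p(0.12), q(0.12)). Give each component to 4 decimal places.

Euler on (p,q): p_{n+1} = p_n + h·p', q_{n+1} = q_n + h·q'.
0.000000: (-1.870000, 2.000000); f=(2.786300, -5.817200) → (-1.535644, 1.301936)
(p(0.12), q(0.12)) ≈ (-1.5356, 1.3019)

-1.5356, 1.3019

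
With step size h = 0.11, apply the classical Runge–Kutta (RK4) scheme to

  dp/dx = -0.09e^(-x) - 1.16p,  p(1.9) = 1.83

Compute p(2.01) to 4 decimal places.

1.6095

RK4: k1 = f(x_n, p_n); k2 = f(x_n + h/2, p_n + (h/2)·k1); k3 = f(x_n + h/2, p_n + (h/2)·k2); k4 = f(x_n + h, p_n + h·k3); p_{n+1} = p_n + (h/6)·(k1 + 2k2 + 2k3 + k4).
x=1.900000, p=1.830000:
  k1 = f(1.900000, 1.830000) = -2.136261
  k2 = f(1.955000, 1.712506) = -1.999247
  k3 = f(1.955000, 1.720041) = -2.007989
  k4 = f(2.010000, 1.609121) = -1.878640
  p ← 1.830000 + (0.11/6)·(k1 + 2k2 + 2k3 + k4) = 1.609461
p(2.01) ≈ 1.6095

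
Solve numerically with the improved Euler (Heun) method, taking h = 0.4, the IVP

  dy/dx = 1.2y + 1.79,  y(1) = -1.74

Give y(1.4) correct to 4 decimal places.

Heun: k1 = f(x_n, y_n); k2 = f(x_n + h, y_n + h·k1); y_{n+1} = y_n + (h/2)·(k1 + k2).
x=1.000000, y=-1.740000:
  k1 = f(1.000000, -1.740000) = -0.298000
  k2 = f(1.400000, -1.859200) = -0.441040
  y ← -1.740000 + (0.4/2)·(-0.298000 + (-0.441040)) = -1.887808
y(1.4) ≈ -1.8878

-1.8878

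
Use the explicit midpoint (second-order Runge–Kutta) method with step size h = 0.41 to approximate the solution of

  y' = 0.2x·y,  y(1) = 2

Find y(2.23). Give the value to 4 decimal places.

2.9634

Midpoint: k1 = f(x_n, y_n); k2 = f(x_n + h/2, y_n + (h/2)·k1); y_{n+1} = y_n + h·k2.
x=1.000000, y=2.000000:
  k1 = f(1.000000, 2.000000) = 0.400000
  k2 = f(1.205000, 2.082000) = 0.501762
  y ← 2.000000 + 0.41·0.501762 = 2.205722
x=1.410000, y=2.205722:
  k1 = f(1.410000, 2.205722) = 0.622014
  k2 = f(1.615000, 2.333235) = 0.753635
  y ← 2.205722 + 0.41·0.753635 = 2.514713
x=1.820000, y=2.514713:
  k1 = f(1.820000, 2.514713) = 0.915355
  k2 = f(2.025000, 2.702361) = 1.094456
  y ← 2.514713 + 0.41·1.094456 = 2.963440
y(2.23) ≈ 2.9634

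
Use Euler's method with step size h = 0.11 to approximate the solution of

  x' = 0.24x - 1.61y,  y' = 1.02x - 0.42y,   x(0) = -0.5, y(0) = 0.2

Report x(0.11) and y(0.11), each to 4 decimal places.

-0.5486, 0.1347

Euler on (x,y): x_{n+1} = x_n + h·x', y_{n+1} = y_n + h·y'.
0.000000: (-0.500000, 0.200000); f=(-0.442000, -0.594000) → (-0.548620, 0.134660)
(x(0.11), y(0.11)) ≈ (-0.5486, 0.1347)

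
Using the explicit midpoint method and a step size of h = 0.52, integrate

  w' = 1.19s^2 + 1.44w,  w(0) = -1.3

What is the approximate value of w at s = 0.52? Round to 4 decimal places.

-2.5961

Midpoint: k1 = f(s_n, w_n); k2 = f(s_n + h/2, w_n + (h/2)·k1); w_{n+1} = w_n + h·k2.
s=0.000000, w=-1.300000:
  k1 = f(0.000000, -1.300000) = -1.872000
  k2 = f(0.260000, -1.786720) = -2.492433
  w ← -1.300000 + 0.52·(-2.492433) = -2.596065
w(0.52) ≈ -2.5961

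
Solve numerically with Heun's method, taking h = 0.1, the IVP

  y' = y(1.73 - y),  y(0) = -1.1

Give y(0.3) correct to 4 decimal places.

Heun: k1 = f(t_n, y_n); k2 = f(t_n + h, y_n + h·k1); y_{n+1} = y_n + (h/2)·(k1 + k2).
t=0.000000, y=-1.100000:
  k1 = f(0.000000, -1.100000) = -3.113000
  k2 = f(0.100000, -1.411300) = -4.433317
  y ← -1.100000 + (0.1/2)·(-3.113000 + (-4.433317)) = -1.477316
t=0.100000, y=-1.477316:
  k1 = f(0.100000, -1.477316) = -4.738218
  k2 = f(0.200000, -1.951138) = -7.182406
  y ← -1.477316 + (0.1/2)·(-4.738218 + (-7.182406)) = -2.073347
t=0.200000, y=-2.073347:
  k1 = f(0.200000, -2.073347) = -7.885659
  k2 = f(0.300000, -2.861913) = -13.141655
  y ← -2.073347 + (0.1/2)·(-7.885659 + (-13.141655)) = -3.124713
y(0.3) ≈ -3.1247

-3.1247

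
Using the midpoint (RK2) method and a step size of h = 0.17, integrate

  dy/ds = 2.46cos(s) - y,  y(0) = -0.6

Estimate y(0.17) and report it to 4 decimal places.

-0.1255

Midpoint: k1 = f(s_n, y_n); k2 = f(s_n + h/2, y_n + (h/2)·k1); y_{n+1} = y_n + h·k2.
s=0.000000, y=-0.600000:
  k1 = f(0.000000, -0.600000) = 3.060000
  k2 = f(0.085000, -0.339900) = 2.791019
  y ← -0.600000 + 0.17·2.791019 = -0.125527
y(0.17) ≈ -0.1255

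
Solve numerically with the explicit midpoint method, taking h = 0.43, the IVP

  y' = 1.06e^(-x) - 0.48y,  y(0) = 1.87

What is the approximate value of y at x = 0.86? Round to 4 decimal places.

Midpoint: k1 = f(x_n, y_n); k2 = f(x_n + h/2, y_n + (h/2)·k1); y_{n+1} = y_n + h·k2.
x=0.000000, y=1.870000:
  k1 = f(0.000000, 1.870000) = 0.162400
  k2 = f(0.215000, 1.904916) = -0.059426
  y ← 1.870000 + 0.43·(-0.059426) = 1.844447
x=0.430000, y=1.844447:
  k1 = f(0.430000, 1.844447) = -0.195795
  k2 = f(0.645000, 1.802351) = -0.308986
  y ← 1.844447 + 0.43·(-0.308986) = 1.711583
y(0.86) ≈ 1.7116

1.7116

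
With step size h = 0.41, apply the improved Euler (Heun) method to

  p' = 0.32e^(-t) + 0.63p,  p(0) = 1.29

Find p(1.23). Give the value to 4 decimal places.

Heun: k1 = f(t_n, p_n); k2 = f(t_n + h, p_n + h·k1); p_{n+1} = p_n + (h/2)·(k1 + k2).
t=0.000000, p=1.290000:
  k1 = f(0.000000, 1.290000) = 1.132700
  k2 = f(0.410000, 1.754407) = 1.317644
  p ← 1.290000 + (0.41/2)·(1.132700 + 1.317644) = 1.792321
t=0.410000, p=1.792321:
  k1 = f(0.410000, 1.792321) = 1.341530
  k2 = f(0.820000, 2.342348) = 1.616617
  p ← 1.792321 + (0.41/2)·(1.341530 + 1.616617) = 2.398741
t=0.820000, p=2.398741:
  k1 = f(0.820000, 2.398741) = 1.652145
  k2 = f(1.230000, 3.076120) = 2.031489
  p ← 2.398741 + (0.41/2)·(1.652145 + 2.031489) = 3.153886
p(1.23) ≈ 3.1539

3.1539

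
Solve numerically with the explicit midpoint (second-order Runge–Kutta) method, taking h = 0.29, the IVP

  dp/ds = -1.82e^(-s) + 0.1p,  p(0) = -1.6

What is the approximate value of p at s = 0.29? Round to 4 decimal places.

Midpoint: k1 = f(s_n, p_n); k2 = f(s_n + h/2, p_n + (h/2)·k1); p_{n+1} = p_n + h·k2.
s=0.000000, p=-1.600000:
  k1 = f(0.000000, -1.600000) = -1.980000
  k2 = f(0.145000, -1.887100) = -1.763051
  p ← -1.600000 + 0.29·(-1.763051) = -2.111285
p(0.29) ≈ -2.1113

-2.1113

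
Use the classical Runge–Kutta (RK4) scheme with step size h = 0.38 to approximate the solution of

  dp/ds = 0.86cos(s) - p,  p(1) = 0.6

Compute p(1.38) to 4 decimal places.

RK4: k1 = f(s_n, p_n); k2 = f(s_n + h/2, p_n + (h/2)·k1); k3 = f(s_n + h/2, p_n + (h/2)·k2); k4 = f(s_n + h, p_n + h·k3); p_{n+1} = p_n + (h/6)·(k1 + 2k2 + 2k3 + k4).
s=1.000000, p=0.600000:
  k1 = f(1.000000, 0.600000) = -0.135340
  k2 = f(1.190000, 0.574285) = -0.254658
  k3 = f(1.190000, 0.551615) = -0.231988
  k4 = f(1.380000, 0.511845) = -0.348754
  p ← 0.600000 + (0.38/6)·(k1 + 2k2 + 2k3 + k4) = 0.507699
p(1.38) ≈ 0.5077

0.5077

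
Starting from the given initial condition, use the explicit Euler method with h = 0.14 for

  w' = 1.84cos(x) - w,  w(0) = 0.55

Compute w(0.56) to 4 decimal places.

Euler: w_{n+1} = w_n + h·f(x_n, w_n).
x=0.000000, w=0.550000: f=1.290000 → w ← 0.550000 + 0.14·1.290000 = 0.730600
x=0.140000, w=0.730600: f=1.091397 → w ← 0.730600 + 0.14·1.091397 = 0.883396
x=0.280000, w=0.883396: f=0.884946 → w ← 0.883396 + 0.14·0.884946 = 1.007288
x=0.420000, w=1.007288: f=0.672796 → w ← 1.007288 + 0.14·0.672796 = 1.101480
w(0.56) ≈ 1.1015

1.1015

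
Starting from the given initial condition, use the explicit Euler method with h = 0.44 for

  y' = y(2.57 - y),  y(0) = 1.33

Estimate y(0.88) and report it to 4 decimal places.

Euler: y_{n+1} = y_n + h·f(t_n, y_n).
t=0.000000, y=1.330000: f=1.649200 → y ← 1.330000 + 0.44·1.649200 = 2.055648
t=0.440000, y=2.055648: f=1.057327 → y ← 2.055648 + 0.44·1.057327 = 2.520872
y(0.88) ≈ 2.5209

2.5209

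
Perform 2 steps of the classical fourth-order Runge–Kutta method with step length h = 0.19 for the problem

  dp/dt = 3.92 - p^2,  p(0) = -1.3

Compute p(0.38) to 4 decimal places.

-0.0688

RK4: k1 = f(t_n, p_n); k2 = f(t_n + h/2, p_n + (h/2)·k1); k3 = f(t_n + h/2, p_n + (h/2)·k2); k4 = f(t_n + h, p_n + h·k3); p_{n+1} = p_n + (h/6)·(k1 + 2k2 + 2k3 + k4).
t=0.000000, p=-1.300000:
  k1 = f(0.000000, -1.300000) = 2.230000
  k2 = f(0.095000, -1.088150) = 2.735930
  k3 = f(0.095000, -1.040087) = 2.838220
  k4 = f(0.190000, -0.760738) = 3.341277
  p ← -1.300000 + (0.19/6)·(k1 + 2k2 + 2k3 + k4) = -0.770547
t=0.190000, p=-0.770547:
  k1 = f(0.190000, -0.770547) = 3.326258
  k2 = f(0.285000, -0.454552) = 3.713382
  k3 = f(0.285000, -0.417775) = 3.745464
  k4 = f(0.380000, -0.058909) = 3.916530
  p ← -0.770547 + (0.19/6)·(k1 + 2k2 + 2k3 + k4) = -0.068798
p(0.38) ≈ -0.0688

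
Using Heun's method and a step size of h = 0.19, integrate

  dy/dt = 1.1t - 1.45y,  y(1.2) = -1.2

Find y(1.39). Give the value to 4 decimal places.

Heun: k1 = f(t_n, y_n); k2 = f(t_n + h, y_n + h·k1); y_{n+1} = y_n + (h/2)·(k1 + k2).
t=1.200000, y=-1.200000:
  k1 = f(1.200000, -1.200000) = 3.060000
  k2 = f(1.390000, -0.618600) = 2.425970
  y ← -1.200000 + (0.19/2)·(3.060000 + 2.425970) = -0.678833
y(1.39) ≈ -0.6788

-0.6788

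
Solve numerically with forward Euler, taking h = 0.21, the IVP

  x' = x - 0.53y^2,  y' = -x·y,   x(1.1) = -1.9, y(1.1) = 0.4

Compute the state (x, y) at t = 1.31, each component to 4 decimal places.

-2.3168, 0.5596

Euler on (x,y): x_{n+1} = x_n + h·x', y_{n+1} = y_n + h·y'.
1.100000: (-1.900000, 0.400000); f=(-1.984800, 0.760000) → (-2.316808, 0.559600)
(x(1.31), y(1.31)) ≈ (-2.3168, 0.5596)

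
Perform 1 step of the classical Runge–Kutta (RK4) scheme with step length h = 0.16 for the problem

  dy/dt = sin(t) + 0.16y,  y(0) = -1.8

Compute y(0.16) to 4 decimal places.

-1.8338

RK4: k1 = f(t_n, y_n); k2 = f(t_n + h/2, y_n + (h/2)·k1); k3 = f(t_n + h/2, y_n + (h/2)·k2); k4 = f(t_n + h, y_n + h·k3); y_{n+1} = y_n + (h/6)·(k1 + 2k2 + 2k3 + k4).
t=0.000000, y=-1.800000:
  k1 = f(0.000000, -1.800000) = -0.288000
  k2 = f(0.080000, -1.823040) = -0.211772
  k3 = f(0.080000, -1.816942) = -0.210796
  k4 = f(0.160000, -1.833727) = -0.134078
  y ← -1.800000 + (0.16/6)·(k1 + 2k2 + 2k3 + k4) = -1.833792
y(0.16) ≈ -1.8338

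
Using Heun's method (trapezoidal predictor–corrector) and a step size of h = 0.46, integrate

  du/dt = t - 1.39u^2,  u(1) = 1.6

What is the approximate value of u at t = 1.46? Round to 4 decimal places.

Heun: k1 = f(t_n, u_n); k2 = f(t_n + h, u_n + h·k1); u_{n+1} = u_n + (h/2)·(k1 + k2).
t=1.000000, u=1.600000:
  k1 = f(1.000000, 1.600000) = -2.558400
  k2 = f(1.460000, 0.423136) = 1.211129
  u ← 1.600000 + (0.46/2)·(-2.558400 + 1.211129) = 1.290128
u(1.46) ≈ 1.2901

1.2901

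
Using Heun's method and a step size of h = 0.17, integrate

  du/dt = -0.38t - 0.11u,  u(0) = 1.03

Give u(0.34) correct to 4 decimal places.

Heun: k1 = f(t_n, u_n); k2 = f(t_n + h, u_n + h·k1); u_{n+1} = u_n + (h/2)·(k1 + k2).
t=0.000000, u=1.030000:
  k1 = f(0.000000, 1.030000) = -0.113300
  k2 = f(0.170000, 1.010739) = -0.175781
  u ← 1.030000 + (0.17/2)·(-0.113300 + (-0.175781)) = 1.005428
t=0.170000, u=1.005428:
  k1 = f(0.170000, 1.005428) = -0.175197
  k2 = f(0.340000, 0.975645) = -0.236521
  u ← 1.005428 + (0.17/2)·(-0.175197 + (-0.236521)) = 0.970432
u(0.34) ≈ 0.9704

0.9704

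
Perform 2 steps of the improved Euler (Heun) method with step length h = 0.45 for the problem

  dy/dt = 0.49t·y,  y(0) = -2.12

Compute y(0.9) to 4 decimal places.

Heun: k1 = f(t_n, y_n); k2 = f(t_n + h, y_n + h·k1); y_{n+1} = y_n + (h/2)·(k1 + k2).
t=0.000000, y=-2.120000:
  k1 = f(0.000000, -2.120000) = 0.000000
  k2 = f(0.450000, -2.120000) = -0.467460
  y ← -2.120000 + (0.45/2)·(0.000000 + (-0.467460)) = -2.225179
t=0.450000, y=-2.225179:
  k1 = f(0.450000, -2.225179) = -0.490652
  k2 = f(0.900000, -2.445972) = -1.078674
  y ← -2.225179 + (0.45/2)·(-0.490652 + (-1.078674)) = -2.578277
y(0.9) ≈ -2.5783

-2.5783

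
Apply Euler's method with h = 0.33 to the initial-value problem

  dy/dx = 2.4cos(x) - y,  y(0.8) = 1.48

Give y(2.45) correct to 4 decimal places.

-0.0769

Euler: y_{n+1} = y_n + h·f(x_n, y_n).
x=0.800000, y=1.480000: f=0.192096 → y ← 1.480000 + 0.33·0.192096 = 1.543392
x=1.130000, y=1.543392: f=-0.519408 → y ← 1.543392 + 0.33·(-0.519408) = 1.371987
x=1.460000, y=1.371987: f=-1.106620 → y ← 1.371987 + 0.33·(-1.106620) = 1.006803
x=1.790000, y=1.006803: f=-1.528688 → y ← 1.006803 + 0.33·(-1.528688) = 0.502335
x=2.120000, y=0.502335: f=-1.755155 → y ← 0.502335 + 0.33·(-1.755155) = -0.076866
y(2.45) ≈ -0.0769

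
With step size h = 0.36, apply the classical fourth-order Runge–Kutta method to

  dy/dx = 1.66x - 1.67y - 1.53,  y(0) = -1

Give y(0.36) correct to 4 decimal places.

-0.8729

RK4: k1 = f(x_n, y_n); k2 = f(x_n + h/2, y_n + (h/2)·k1); k3 = f(x_n + h/2, y_n + (h/2)·k2); k4 = f(x_n + h, y_n + h·k3); y_{n+1} = y_n + (h/6)·(k1 + 2k2 + 2k3 + k4).
x=0.000000, y=-1.000000:
  k1 = f(0.000000, -1.000000) = 0.140000
  k2 = f(0.180000, -0.974800) = 0.396716
  k3 = f(0.180000, -0.928591) = 0.319547
  k4 = f(0.360000, -0.884963) = 0.545488
  y ← -1.000000 + (0.36/6)·(k1 + 2k2 + 2k3 + k4) = -0.872919
y(0.36) ≈ -0.8729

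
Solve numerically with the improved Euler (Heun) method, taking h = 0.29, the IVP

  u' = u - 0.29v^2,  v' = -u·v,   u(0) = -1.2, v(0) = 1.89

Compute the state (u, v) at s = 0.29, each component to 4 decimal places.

Heun on (u,v): k1 = f(s_n, state_n); k2 = f(s_n + h, state_n + h·k1); state_{n+1} = state_n + (h/2)·(k1 + k2).
0.000000: (-1.200000, 1.890000)
  k1 = (-2.235909, 2.268000)
  predictor → (-1.848414, 2.547720)
  k2 = (-3.730768, 4.709240)
  → (-2.065168, 2.901700)
(u(0.29), v(0.29)) ≈ (-2.0652, 2.9017)

-2.0652, 2.9017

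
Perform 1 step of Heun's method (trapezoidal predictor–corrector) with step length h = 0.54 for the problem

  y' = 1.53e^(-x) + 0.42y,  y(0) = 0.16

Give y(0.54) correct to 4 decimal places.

Heun: k1 = f(x_n, y_n); k2 = f(x_n + h, y_n + h·k1); y_{n+1} = y_n + (h/2)·(k1 + k2).
x=0.000000, y=0.160000:
  k1 = f(0.000000, 0.160000) = 1.597200
  k2 = f(0.540000, 1.022488) = 1.321050
  y ← 0.160000 + (0.54/2)·(1.597200 + 1.321050) = 0.947927
y(0.54) ≈ 0.9479

0.9479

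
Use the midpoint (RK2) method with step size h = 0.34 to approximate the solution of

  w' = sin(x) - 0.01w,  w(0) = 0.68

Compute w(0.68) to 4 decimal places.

Midpoint: k1 = f(x_n, w_n); k2 = f(x_n + h/2, w_n + (h/2)·k1); w_{n+1} = w_n + h·k2.
x=0.000000, w=0.680000:
  k1 = f(0.000000, 0.680000) = -0.006800
  k2 = f(0.170000, 0.678844) = 0.162394
  w ← 0.680000 + 0.34·0.162394 = 0.735214
x=0.340000, w=0.735214:
  k1 = f(0.340000, 0.735214) = 0.326135
  k2 = f(0.510000, 0.790657) = 0.480271
  w ← 0.735214 + 0.34·0.480271 = 0.898506
w(0.68) ≈ 0.8985

0.8985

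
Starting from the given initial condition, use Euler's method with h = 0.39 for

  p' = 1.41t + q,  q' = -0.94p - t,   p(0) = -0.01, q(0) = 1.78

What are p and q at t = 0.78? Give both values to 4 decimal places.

Euler on (p,q): p_{n+1} = p_n + h·p', q_{n+1} = q_n + h·q'.
0.000000: (-0.010000, 1.780000); f=(1.780000, 0.009400) → (0.684200, 1.783666)
0.390000: (0.684200, 1.783666); f=(2.333566, -1.033148) → (1.594291, 1.380738)
(p(0.78), q(0.78)) ≈ (1.5943, 1.3807)

1.5943, 1.3807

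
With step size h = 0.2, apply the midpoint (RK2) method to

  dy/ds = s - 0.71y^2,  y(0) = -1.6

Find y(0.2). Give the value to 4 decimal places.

-2.0308

Midpoint: k1 = f(s_n, y_n); k2 = f(s_n + h/2, y_n + (h/2)·k1); y_{n+1} = y_n + h·k2.
s=0.000000, y=-1.600000:
  k1 = f(0.000000, -1.600000) = -1.817600
  k2 = f(0.100000, -1.781760) = -2.154015
  y ← -1.600000 + 0.2·(-2.154015) = -2.030803
y(0.2) ≈ -2.0308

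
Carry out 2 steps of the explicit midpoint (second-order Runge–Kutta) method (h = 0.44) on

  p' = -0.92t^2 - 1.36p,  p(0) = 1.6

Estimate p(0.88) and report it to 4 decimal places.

Midpoint: k1 = f(t_n, p_n); k2 = f(t_n + h/2, p_n + (h/2)·k1); p_{n+1} = p_n + h·k2.
t=0.000000, p=1.600000:
  k1 = f(0.000000, 1.600000) = -2.176000
  k2 = f(0.220000, 1.121280) = -1.569469
  p ← 1.600000 + 0.44·(-1.569469) = 0.909434
t=0.440000, p=0.909434:
  k1 = f(0.440000, 0.909434) = -1.414942
  k2 = f(0.660000, 0.598147) = -1.214231
  p ← 0.909434 + 0.44·(-1.214231) = 0.375172
p(0.88) ≈ 0.3752

0.3752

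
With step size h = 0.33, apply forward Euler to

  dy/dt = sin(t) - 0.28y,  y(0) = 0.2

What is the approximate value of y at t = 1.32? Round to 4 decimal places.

Euler: y_{n+1} = y_n + h·f(t_n, y_n).
t=0.000000, y=0.200000: f=-0.056000 → y ← 0.200000 + 0.33·(-0.056000) = 0.181520
t=0.330000, y=0.181520: f=0.273217 → y ← 0.181520 + 0.33·0.273217 = 0.271682
t=0.660000, y=0.271682: f=0.537046 → y ← 0.271682 + 0.33·0.537046 = 0.448907
t=0.990000, y=0.448907: f=0.710332 → y ← 0.448907 + 0.33·0.710332 = 0.683316
y(1.32) ≈ 0.6833

0.6833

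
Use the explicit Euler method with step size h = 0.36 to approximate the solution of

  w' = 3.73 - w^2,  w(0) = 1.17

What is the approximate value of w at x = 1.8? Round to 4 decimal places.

Euler: w_{n+1} = w_n + h·f(x_n, w_n).
x=0.000000, w=1.170000: f=2.361100 → w ← 1.170000 + 0.36·2.361100 = 2.019996
x=0.360000, w=2.019996: f=-0.350384 → w ← 2.019996 + 0.36·(-0.350384) = 1.893858
x=0.720000, w=1.893858: f=0.143303 → w ← 1.893858 + 0.36·0.143303 = 1.945447
x=1.080000, w=1.945447: f=-0.054763 → w ← 1.945447 + 0.36·(-0.054763) = 1.925732
x=1.440000, w=1.925732: f=0.021556 → w ← 1.925732 + 0.36·0.021556 = 1.933492
w(1.8) ≈ 1.9335

1.9335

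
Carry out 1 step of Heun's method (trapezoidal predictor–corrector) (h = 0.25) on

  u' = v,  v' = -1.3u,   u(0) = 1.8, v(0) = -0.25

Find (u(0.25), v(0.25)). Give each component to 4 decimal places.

1.6644, -0.8248

Heun on (u,v): k1 = f(x_n, state_n); k2 = f(x_n + h, state_n + h·k1); state_{n+1} = state_n + (h/2)·(k1 + k2).
0.000000: (1.800000, -0.250000)
  k1 = (-0.250000, -2.340000)
  predictor → (1.737500, -0.835000)
  k2 = (-0.835000, -2.258750)
  → (1.664375, -0.824844)
(u(0.25), v(0.25)) ≈ (1.6644, -0.8248)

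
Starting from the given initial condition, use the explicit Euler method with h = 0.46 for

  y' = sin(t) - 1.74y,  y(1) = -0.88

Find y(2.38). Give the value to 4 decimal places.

Euler: y_{n+1} = y_n + h·f(t_n, y_n).
t=1.000000, y=-0.880000: f=2.372671 → y ← -0.880000 + 0.46·2.372671 = 0.211429
t=1.460000, y=0.211429: f=0.625983 → y ← 0.211429 + 0.46·0.625983 = 0.499381
t=1.920000, y=0.499381: f=0.070723 → y ← 0.499381 + 0.46·0.070723 = 0.531913
y(2.38) ≈ 0.5319

0.5319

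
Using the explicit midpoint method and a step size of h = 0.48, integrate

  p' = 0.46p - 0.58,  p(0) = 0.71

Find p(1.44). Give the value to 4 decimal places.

0.1974

Midpoint: k1 = f(x_n, p_n); k2 = f(x_n + h/2, p_n + (h/2)·k1); p_{n+1} = p_n + h·k2.
x=0.000000, p=0.710000:
  k1 = f(0.000000, 0.710000) = -0.253400
  k2 = f(0.240000, 0.649184) = -0.281375
  p ← 0.710000 + 0.48·(-0.281375) = 0.574940
x=0.480000, p=0.574940:
  k1 = f(0.480000, 0.574940) = -0.315528
  k2 = f(0.720000, 0.499213) = -0.350362
  p ← 0.574940 + 0.48·(-0.350362) = 0.406766
x=0.960000, p=0.406766:
  k1 = f(0.960000, 0.406766) = -0.392888
  k2 = f(1.200000, 0.312473) = -0.436262
  p ← 0.406766 + 0.48·(-0.436262) = 0.197360
p(1.44) ≈ 0.1974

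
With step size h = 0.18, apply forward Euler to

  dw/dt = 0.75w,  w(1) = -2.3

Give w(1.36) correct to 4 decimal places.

Euler: w_{n+1} = w_n + h·f(t_n, w_n).
t=1.000000, w=-2.300000: f=-1.725000 → w ← -2.300000 + 0.18·(-1.725000) = -2.610500
t=1.180000, w=-2.610500: f=-1.957875 → w ← -2.610500 + 0.18·(-1.957875) = -2.962917
w(1.36) ≈ -2.9629

-2.9629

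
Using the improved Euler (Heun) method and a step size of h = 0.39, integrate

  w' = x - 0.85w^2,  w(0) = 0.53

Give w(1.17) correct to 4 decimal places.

0.8520

Heun: k1 = f(x_n, w_n); k2 = f(x_n + h, w_n + h·k1); w_{n+1} = w_n + (h/2)·(k1 + k2).
x=0.000000, w=0.530000:
  k1 = f(0.000000, 0.530000) = -0.238765
  k2 = f(0.390000, 0.436882) = 0.227764
  w ← 0.530000 + (0.39/2)·(-0.238765 + 0.227764) = 0.527855
x=0.390000, w=0.527855:
  k1 = f(0.390000, 0.527855) = 0.153164
  k2 = f(0.780000, 0.587589) = 0.486529
  w ← 0.527855 + (0.39/2)·(0.153164 + 0.486529) = 0.652595
x=0.780000, w=0.652595:
  k1 = f(0.780000, 0.652595) = 0.418002
  k2 = f(1.170000, 0.815616) = 0.604555
  w ← 0.652595 + (0.39/2)·(0.418002 + 0.604555) = 0.851994
w(1.17) ≈ 0.8520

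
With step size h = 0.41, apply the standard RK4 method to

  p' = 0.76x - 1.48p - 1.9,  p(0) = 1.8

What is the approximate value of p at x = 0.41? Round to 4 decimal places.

RK4: k1 = f(x_n, p_n); k2 = f(x_n + h/2, p_n + (h/2)·k1); k3 = f(x_n + h/2, p_n + (h/2)·k2); k4 = f(x_n + h, p_n + h·k3); p_{n+1} = p_n + (h/6)·(k1 + 2k2 + 2k3 + k4).
x=0.000000, p=1.800000:
  k1 = f(0.000000, 1.800000) = -4.564000
  k2 = f(0.205000, 0.864380) = -3.023482
  k3 = f(0.205000, 1.180186) = -3.490875
  k4 = f(0.410000, 0.368741) = -2.134137
  p ← 1.800000 + (0.41/6)·(k1 + 2k2 + 2k3 + k4) = 0.451998
p(0.41) ≈ 0.4520

0.4520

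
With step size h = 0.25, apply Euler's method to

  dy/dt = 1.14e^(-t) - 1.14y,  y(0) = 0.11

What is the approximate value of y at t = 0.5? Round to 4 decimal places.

0.4820

Euler: y_{n+1} = y_n + h·f(t_n, y_n).
t=0.000000, y=0.110000: f=1.014600 → y ← 0.110000 + 0.25·1.014600 = 0.363650
t=0.250000, y=0.363650: f=0.473272 → y ← 0.363650 + 0.25·0.473272 = 0.481968
y(0.5) ≈ 0.4820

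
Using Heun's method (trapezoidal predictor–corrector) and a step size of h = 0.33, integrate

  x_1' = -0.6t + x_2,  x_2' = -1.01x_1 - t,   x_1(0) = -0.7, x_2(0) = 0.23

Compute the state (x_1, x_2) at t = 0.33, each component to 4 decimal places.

-0.6183, 0.3962

Heun on (x_1,x_2): k1 = f(t_n, state_n); k2 = f(t_n + h, state_n + h·k1); state_{n+1} = state_n + (h/2)·(k1 + k2).
0.000000: (-0.700000, 0.230000)
  k1 = (0.230000, 0.707000)
  predictor → (-0.624100, 0.463310)
  k2 = (0.265310, 0.300341)
  → (-0.618274, 0.396211)
(x_1(0.33), x_2(0.33)) ≈ (-0.6183, 0.3962)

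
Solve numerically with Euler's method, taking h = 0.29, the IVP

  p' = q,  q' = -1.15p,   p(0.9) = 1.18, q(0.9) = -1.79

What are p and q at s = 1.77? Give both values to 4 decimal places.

Euler on (p,q): p_{n+1} = p_n + h·p', q_{n+1} = q_n + h·q'.
0.900000: (1.180000, -1.790000); f=(-1.790000, -1.357000) → (0.660900, -2.183530)
1.190000: (0.660900, -2.183530); f=(-2.183530, -0.760035) → (0.027676, -2.403940)
1.480000: (0.027676, -2.403940); f=(-2.403940, -0.031828) → (-0.669466, -2.413170)
(p(1.77), q(1.77)) ≈ (-0.6695, -2.4132)

-0.6695, -2.4132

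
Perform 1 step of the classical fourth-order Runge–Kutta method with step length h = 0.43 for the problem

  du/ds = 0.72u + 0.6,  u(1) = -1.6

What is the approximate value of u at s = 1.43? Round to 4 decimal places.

-1.8782

RK4: k1 = f(s_n, u_n); k2 = f(s_n + h/2, u_n + (h/2)·k1); k3 = f(s_n + h/2, u_n + (h/2)·k2); k4 = f(s_n + h, u_n + h·k3); u_{n+1} = u_n + (h/6)·(k1 + 2k2 + 2k3 + k4).
s=1.000000, u=-1.600000:
  k1 = f(1.000000, -1.600000) = -0.552000
  k2 = f(1.215000, -1.718680) = -0.637450
  k3 = f(1.215000, -1.737052) = -0.650677
  k4 = f(1.430000, -1.879791) = -0.753450
  u ← -1.600000 + (0.43/6)·(k1 + 2k2 + 2k3 + k4) = -1.878189
u(1.43) ≈ -1.8782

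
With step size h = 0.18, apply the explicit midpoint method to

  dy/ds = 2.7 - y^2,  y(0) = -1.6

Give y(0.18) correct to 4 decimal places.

-1.5676

Midpoint: k1 = f(s_n, y_n); k2 = f(s_n + h/2, y_n + (h/2)·k1); y_{n+1} = y_n + h·k2.
s=0.000000, y=-1.600000:
  k1 = f(0.000000, -1.600000) = 0.140000
  k2 = f(0.090000, -1.587400) = 0.180161
  y ← -1.600000 + 0.18·0.180161 = -1.567571
y(0.18) ≈ -1.5676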